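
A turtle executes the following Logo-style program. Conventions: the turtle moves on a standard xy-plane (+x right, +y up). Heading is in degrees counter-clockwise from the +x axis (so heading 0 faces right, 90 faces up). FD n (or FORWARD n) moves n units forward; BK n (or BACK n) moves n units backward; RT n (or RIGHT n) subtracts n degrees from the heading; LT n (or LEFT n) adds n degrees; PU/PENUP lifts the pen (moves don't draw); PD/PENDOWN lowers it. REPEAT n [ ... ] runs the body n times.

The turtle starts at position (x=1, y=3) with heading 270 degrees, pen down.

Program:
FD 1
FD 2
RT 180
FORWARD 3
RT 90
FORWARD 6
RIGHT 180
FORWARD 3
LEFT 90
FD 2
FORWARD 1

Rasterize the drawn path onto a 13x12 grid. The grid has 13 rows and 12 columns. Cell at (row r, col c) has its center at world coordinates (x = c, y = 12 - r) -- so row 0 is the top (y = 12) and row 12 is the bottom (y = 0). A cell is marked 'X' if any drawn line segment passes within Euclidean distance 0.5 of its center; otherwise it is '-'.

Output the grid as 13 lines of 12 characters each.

Answer: ------------
------------
------------
------------
------------
------------
------------
------------
------------
-XXXXXXX----
-X--X-------
-X--X-------
-X--X-------

Derivation:
Segment 0: (1,3) -> (1,2)
Segment 1: (1,2) -> (1,0)
Segment 2: (1,0) -> (1,3)
Segment 3: (1,3) -> (7,3)
Segment 4: (7,3) -> (4,3)
Segment 5: (4,3) -> (4,1)
Segment 6: (4,1) -> (4,-0)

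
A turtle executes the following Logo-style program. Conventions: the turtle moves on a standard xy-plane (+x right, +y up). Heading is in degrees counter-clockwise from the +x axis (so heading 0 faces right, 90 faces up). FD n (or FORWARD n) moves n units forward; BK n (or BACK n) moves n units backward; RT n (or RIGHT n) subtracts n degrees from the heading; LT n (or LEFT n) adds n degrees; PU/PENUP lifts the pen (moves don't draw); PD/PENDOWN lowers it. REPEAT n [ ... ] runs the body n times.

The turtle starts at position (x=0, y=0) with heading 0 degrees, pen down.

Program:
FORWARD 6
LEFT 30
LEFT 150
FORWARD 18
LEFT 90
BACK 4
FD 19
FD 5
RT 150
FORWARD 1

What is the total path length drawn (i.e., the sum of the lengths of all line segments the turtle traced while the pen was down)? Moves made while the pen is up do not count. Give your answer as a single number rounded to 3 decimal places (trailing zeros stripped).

Answer: 53

Derivation:
Executing turtle program step by step:
Start: pos=(0,0), heading=0, pen down
FD 6: (0,0) -> (6,0) [heading=0, draw]
LT 30: heading 0 -> 30
LT 150: heading 30 -> 180
FD 18: (6,0) -> (-12,0) [heading=180, draw]
LT 90: heading 180 -> 270
BK 4: (-12,0) -> (-12,4) [heading=270, draw]
FD 19: (-12,4) -> (-12,-15) [heading=270, draw]
FD 5: (-12,-15) -> (-12,-20) [heading=270, draw]
RT 150: heading 270 -> 120
FD 1: (-12,-20) -> (-12.5,-19.134) [heading=120, draw]
Final: pos=(-12.5,-19.134), heading=120, 6 segment(s) drawn

Segment lengths:
  seg 1: (0,0) -> (6,0), length = 6
  seg 2: (6,0) -> (-12,0), length = 18
  seg 3: (-12,0) -> (-12,4), length = 4
  seg 4: (-12,4) -> (-12,-15), length = 19
  seg 5: (-12,-15) -> (-12,-20), length = 5
  seg 6: (-12,-20) -> (-12.5,-19.134), length = 1
Total = 53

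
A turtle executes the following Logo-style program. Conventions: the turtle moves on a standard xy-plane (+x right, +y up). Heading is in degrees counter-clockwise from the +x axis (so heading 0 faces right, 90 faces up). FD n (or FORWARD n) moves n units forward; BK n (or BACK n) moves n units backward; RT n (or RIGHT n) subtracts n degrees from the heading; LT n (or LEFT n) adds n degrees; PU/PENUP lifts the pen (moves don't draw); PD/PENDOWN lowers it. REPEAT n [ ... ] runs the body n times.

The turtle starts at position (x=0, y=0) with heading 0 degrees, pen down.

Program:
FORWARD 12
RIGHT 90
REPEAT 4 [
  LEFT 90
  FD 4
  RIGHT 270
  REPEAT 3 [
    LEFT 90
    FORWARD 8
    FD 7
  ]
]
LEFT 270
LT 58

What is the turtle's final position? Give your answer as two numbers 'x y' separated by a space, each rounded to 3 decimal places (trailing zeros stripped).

Answer: 12 0

Derivation:
Executing turtle program step by step:
Start: pos=(0,0), heading=0, pen down
FD 12: (0,0) -> (12,0) [heading=0, draw]
RT 90: heading 0 -> 270
REPEAT 4 [
  -- iteration 1/4 --
  LT 90: heading 270 -> 0
  FD 4: (12,0) -> (16,0) [heading=0, draw]
  RT 270: heading 0 -> 90
  REPEAT 3 [
    -- iteration 1/3 --
    LT 90: heading 90 -> 180
    FD 8: (16,0) -> (8,0) [heading=180, draw]
    FD 7: (8,0) -> (1,0) [heading=180, draw]
    -- iteration 2/3 --
    LT 90: heading 180 -> 270
    FD 8: (1,0) -> (1,-8) [heading=270, draw]
    FD 7: (1,-8) -> (1,-15) [heading=270, draw]
    -- iteration 3/3 --
    LT 90: heading 270 -> 0
    FD 8: (1,-15) -> (9,-15) [heading=0, draw]
    FD 7: (9,-15) -> (16,-15) [heading=0, draw]
  ]
  -- iteration 2/4 --
  LT 90: heading 0 -> 90
  FD 4: (16,-15) -> (16,-11) [heading=90, draw]
  RT 270: heading 90 -> 180
  REPEAT 3 [
    -- iteration 1/3 --
    LT 90: heading 180 -> 270
    FD 8: (16,-11) -> (16,-19) [heading=270, draw]
    FD 7: (16,-19) -> (16,-26) [heading=270, draw]
    -- iteration 2/3 --
    LT 90: heading 270 -> 0
    FD 8: (16,-26) -> (24,-26) [heading=0, draw]
    FD 7: (24,-26) -> (31,-26) [heading=0, draw]
    -- iteration 3/3 --
    LT 90: heading 0 -> 90
    FD 8: (31,-26) -> (31,-18) [heading=90, draw]
    FD 7: (31,-18) -> (31,-11) [heading=90, draw]
  ]
  -- iteration 3/4 --
  LT 90: heading 90 -> 180
  FD 4: (31,-11) -> (27,-11) [heading=180, draw]
  RT 270: heading 180 -> 270
  REPEAT 3 [
    -- iteration 1/3 --
    LT 90: heading 270 -> 0
    FD 8: (27,-11) -> (35,-11) [heading=0, draw]
    FD 7: (35,-11) -> (42,-11) [heading=0, draw]
    -- iteration 2/3 --
    LT 90: heading 0 -> 90
    FD 8: (42,-11) -> (42,-3) [heading=90, draw]
    FD 7: (42,-3) -> (42,4) [heading=90, draw]
    -- iteration 3/3 --
    LT 90: heading 90 -> 180
    FD 8: (42,4) -> (34,4) [heading=180, draw]
    FD 7: (34,4) -> (27,4) [heading=180, draw]
  ]
  -- iteration 4/4 --
  LT 90: heading 180 -> 270
  FD 4: (27,4) -> (27,0) [heading=270, draw]
  RT 270: heading 270 -> 0
  REPEAT 3 [
    -- iteration 1/3 --
    LT 90: heading 0 -> 90
    FD 8: (27,0) -> (27,8) [heading=90, draw]
    FD 7: (27,8) -> (27,15) [heading=90, draw]
    -- iteration 2/3 --
    LT 90: heading 90 -> 180
    FD 8: (27,15) -> (19,15) [heading=180, draw]
    FD 7: (19,15) -> (12,15) [heading=180, draw]
    -- iteration 3/3 --
    LT 90: heading 180 -> 270
    FD 8: (12,15) -> (12,7) [heading=270, draw]
    FD 7: (12,7) -> (12,0) [heading=270, draw]
  ]
]
LT 270: heading 270 -> 180
LT 58: heading 180 -> 238
Final: pos=(12,0), heading=238, 29 segment(s) drawn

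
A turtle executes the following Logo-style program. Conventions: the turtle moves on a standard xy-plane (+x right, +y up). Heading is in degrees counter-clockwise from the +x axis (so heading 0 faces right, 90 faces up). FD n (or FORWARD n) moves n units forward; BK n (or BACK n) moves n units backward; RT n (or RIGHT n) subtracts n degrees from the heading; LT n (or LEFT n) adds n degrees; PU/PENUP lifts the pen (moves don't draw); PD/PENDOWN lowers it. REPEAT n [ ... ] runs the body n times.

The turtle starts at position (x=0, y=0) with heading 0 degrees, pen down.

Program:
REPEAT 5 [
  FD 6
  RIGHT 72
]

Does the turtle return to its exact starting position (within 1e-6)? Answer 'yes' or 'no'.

Executing turtle program step by step:
Start: pos=(0,0), heading=0, pen down
REPEAT 5 [
  -- iteration 1/5 --
  FD 6: (0,0) -> (6,0) [heading=0, draw]
  RT 72: heading 0 -> 288
  -- iteration 2/5 --
  FD 6: (6,0) -> (7.854,-5.706) [heading=288, draw]
  RT 72: heading 288 -> 216
  -- iteration 3/5 --
  FD 6: (7.854,-5.706) -> (3,-9.233) [heading=216, draw]
  RT 72: heading 216 -> 144
  -- iteration 4/5 --
  FD 6: (3,-9.233) -> (-1.854,-5.706) [heading=144, draw]
  RT 72: heading 144 -> 72
  -- iteration 5/5 --
  FD 6: (-1.854,-5.706) -> (0,0) [heading=72, draw]
  RT 72: heading 72 -> 0
]
Final: pos=(0,0), heading=0, 5 segment(s) drawn

Start position: (0, 0)
Final position: (0, 0)
Distance = 0; < 1e-6 -> CLOSED

Answer: yes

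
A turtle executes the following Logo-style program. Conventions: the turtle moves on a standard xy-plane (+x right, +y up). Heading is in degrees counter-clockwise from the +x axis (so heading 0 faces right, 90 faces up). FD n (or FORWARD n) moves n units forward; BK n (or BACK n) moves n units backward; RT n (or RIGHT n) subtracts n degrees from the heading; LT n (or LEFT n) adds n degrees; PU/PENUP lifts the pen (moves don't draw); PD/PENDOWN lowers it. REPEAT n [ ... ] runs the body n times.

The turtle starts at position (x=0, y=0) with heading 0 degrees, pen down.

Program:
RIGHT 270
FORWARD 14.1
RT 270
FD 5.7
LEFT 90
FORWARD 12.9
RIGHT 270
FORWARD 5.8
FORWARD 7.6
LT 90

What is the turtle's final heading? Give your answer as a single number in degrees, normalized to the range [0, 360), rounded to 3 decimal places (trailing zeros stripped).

Executing turtle program step by step:
Start: pos=(0,0), heading=0, pen down
RT 270: heading 0 -> 90
FD 14.1: (0,0) -> (0,14.1) [heading=90, draw]
RT 270: heading 90 -> 180
FD 5.7: (0,14.1) -> (-5.7,14.1) [heading=180, draw]
LT 90: heading 180 -> 270
FD 12.9: (-5.7,14.1) -> (-5.7,1.2) [heading=270, draw]
RT 270: heading 270 -> 0
FD 5.8: (-5.7,1.2) -> (0.1,1.2) [heading=0, draw]
FD 7.6: (0.1,1.2) -> (7.7,1.2) [heading=0, draw]
LT 90: heading 0 -> 90
Final: pos=(7.7,1.2), heading=90, 5 segment(s) drawn

Answer: 90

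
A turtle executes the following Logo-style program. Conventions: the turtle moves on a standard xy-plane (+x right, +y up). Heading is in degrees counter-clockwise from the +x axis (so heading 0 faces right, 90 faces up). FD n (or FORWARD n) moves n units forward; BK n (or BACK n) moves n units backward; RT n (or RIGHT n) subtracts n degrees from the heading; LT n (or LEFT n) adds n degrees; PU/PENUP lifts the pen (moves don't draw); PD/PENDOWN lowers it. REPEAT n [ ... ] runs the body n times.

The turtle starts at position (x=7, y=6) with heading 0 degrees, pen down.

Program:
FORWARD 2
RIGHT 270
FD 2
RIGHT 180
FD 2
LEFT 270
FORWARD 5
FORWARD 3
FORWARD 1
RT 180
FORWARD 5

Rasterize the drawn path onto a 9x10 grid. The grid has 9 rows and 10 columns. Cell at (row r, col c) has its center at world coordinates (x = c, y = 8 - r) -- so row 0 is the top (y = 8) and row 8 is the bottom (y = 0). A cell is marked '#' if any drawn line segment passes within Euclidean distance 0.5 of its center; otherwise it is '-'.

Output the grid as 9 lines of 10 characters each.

Answer: ---------#
---------#
##########
----------
----------
----------
----------
----------
----------

Derivation:
Segment 0: (7,6) -> (9,6)
Segment 1: (9,6) -> (9,8)
Segment 2: (9,8) -> (9,6)
Segment 3: (9,6) -> (4,6)
Segment 4: (4,6) -> (1,6)
Segment 5: (1,6) -> (0,6)
Segment 6: (0,6) -> (5,6)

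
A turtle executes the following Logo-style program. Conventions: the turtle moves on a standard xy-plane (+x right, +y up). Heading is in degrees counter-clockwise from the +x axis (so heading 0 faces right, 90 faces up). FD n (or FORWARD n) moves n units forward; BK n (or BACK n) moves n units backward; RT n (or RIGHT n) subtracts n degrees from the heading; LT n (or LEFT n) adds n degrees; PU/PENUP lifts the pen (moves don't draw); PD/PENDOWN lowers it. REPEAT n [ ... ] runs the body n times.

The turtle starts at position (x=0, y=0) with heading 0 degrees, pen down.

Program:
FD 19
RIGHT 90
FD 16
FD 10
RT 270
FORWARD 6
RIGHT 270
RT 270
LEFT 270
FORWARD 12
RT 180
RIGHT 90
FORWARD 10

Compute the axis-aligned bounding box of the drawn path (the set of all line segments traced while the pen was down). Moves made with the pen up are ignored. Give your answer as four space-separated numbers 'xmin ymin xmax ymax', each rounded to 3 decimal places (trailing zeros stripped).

Answer: 0 -26 25 0

Derivation:
Executing turtle program step by step:
Start: pos=(0,0), heading=0, pen down
FD 19: (0,0) -> (19,0) [heading=0, draw]
RT 90: heading 0 -> 270
FD 16: (19,0) -> (19,-16) [heading=270, draw]
FD 10: (19,-16) -> (19,-26) [heading=270, draw]
RT 270: heading 270 -> 0
FD 6: (19,-26) -> (25,-26) [heading=0, draw]
RT 270: heading 0 -> 90
RT 270: heading 90 -> 180
LT 270: heading 180 -> 90
FD 12: (25,-26) -> (25,-14) [heading=90, draw]
RT 180: heading 90 -> 270
RT 90: heading 270 -> 180
FD 10: (25,-14) -> (15,-14) [heading=180, draw]
Final: pos=(15,-14), heading=180, 6 segment(s) drawn

Segment endpoints: x in {0, 15, 19, 25, 25}, y in {-26, -16, -14, -14, 0}
xmin=0, ymin=-26, xmax=25, ymax=0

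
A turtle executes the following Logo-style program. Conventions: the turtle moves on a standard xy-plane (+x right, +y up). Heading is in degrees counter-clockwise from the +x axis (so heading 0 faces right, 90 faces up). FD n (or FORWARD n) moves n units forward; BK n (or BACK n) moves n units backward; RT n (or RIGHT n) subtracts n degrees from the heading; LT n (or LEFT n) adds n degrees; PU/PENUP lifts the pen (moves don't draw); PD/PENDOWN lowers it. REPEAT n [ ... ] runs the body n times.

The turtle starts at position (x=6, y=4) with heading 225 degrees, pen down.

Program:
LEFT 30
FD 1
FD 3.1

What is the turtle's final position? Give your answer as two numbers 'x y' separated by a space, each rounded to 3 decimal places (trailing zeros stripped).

Executing turtle program step by step:
Start: pos=(6,4), heading=225, pen down
LT 30: heading 225 -> 255
FD 1: (6,4) -> (5.741,3.034) [heading=255, draw]
FD 3.1: (5.741,3.034) -> (4.939,0.04) [heading=255, draw]
Final: pos=(4.939,0.04), heading=255, 2 segment(s) drawn

Answer: 4.939 0.04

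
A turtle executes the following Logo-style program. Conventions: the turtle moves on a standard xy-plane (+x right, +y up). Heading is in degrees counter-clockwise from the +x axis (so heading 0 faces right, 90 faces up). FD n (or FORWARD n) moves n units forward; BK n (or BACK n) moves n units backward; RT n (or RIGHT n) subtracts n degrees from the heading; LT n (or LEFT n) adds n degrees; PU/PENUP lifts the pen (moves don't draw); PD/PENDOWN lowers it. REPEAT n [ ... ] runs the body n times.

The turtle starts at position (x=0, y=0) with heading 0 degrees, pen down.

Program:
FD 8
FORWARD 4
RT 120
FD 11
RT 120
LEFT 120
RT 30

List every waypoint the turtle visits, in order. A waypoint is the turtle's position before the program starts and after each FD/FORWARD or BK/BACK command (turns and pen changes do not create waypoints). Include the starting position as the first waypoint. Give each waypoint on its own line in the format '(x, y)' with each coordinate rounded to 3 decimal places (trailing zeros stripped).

Executing turtle program step by step:
Start: pos=(0,0), heading=0, pen down
FD 8: (0,0) -> (8,0) [heading=0, draw]
FD 4: (8,0) -> (12,0) [heading=0, draw]
RT 120: heading 0 -> 240
FD 11: (12,0) -> (6.5,-9.526) [heading=240, draw]
RT 120: heading 240 -> 120
LT 120: heading 120 -> 240
RT 30: heading 240 -> 210
Final: pos=(6.5,-9.526), heading=210, 3 segment(s) drawn
Waypoints (4 total):
(0, 0)
(8, 0)
(12, 0)
(6.5, -9.526)

Answer: (0, 0)
(8, 0)
(12, 0)
(6.5, -9.526)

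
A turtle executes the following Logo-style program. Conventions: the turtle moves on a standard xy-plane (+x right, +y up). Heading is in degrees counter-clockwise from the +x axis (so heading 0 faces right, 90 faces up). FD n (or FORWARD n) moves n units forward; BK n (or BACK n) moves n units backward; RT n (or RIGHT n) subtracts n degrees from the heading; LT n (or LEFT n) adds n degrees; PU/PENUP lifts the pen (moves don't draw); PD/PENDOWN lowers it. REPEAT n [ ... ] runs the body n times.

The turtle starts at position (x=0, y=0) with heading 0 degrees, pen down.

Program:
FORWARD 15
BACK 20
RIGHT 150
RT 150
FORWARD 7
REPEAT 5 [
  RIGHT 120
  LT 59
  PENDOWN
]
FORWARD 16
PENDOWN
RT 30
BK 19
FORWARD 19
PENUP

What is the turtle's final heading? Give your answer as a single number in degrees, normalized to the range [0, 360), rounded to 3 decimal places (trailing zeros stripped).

Executing turtle program step by step:
Start: pos=(0,0), heading=0, pen down
FD 15: (0,0) -> (15,0) [heading=0, draw]
BK 20: (15,0) -> (-5,0) [heading=0, draw]
RT 150: heading 0 -> 210
RT 150: heading 210 -> 60
FD 7: (-5,0) -> (-1.5,6.062) [heading=60, draw]
REPEAT 5 [
  -- iteration 1/5 --
  RT 120: heading 60 -> 300
  LT 59: heading 300 -> 359
  PD: pen down
  -- iteration 2/5 --
  RT 120: heading 359 -> 239
  LT 59: heading 239 -> 298
  PD: pen down
  -- iteration 3/5 --
  RT 120: heading 298 -> 178
  LT 59: heading 178 -> 237
  PD: pen down
  -- iteration 4/5 --
  RT 120: heading 237 -> 117
  LT 59: heading 117 -> 176
  PD: pen down
  -- iteration 5/5 --
  RT 120: heading 176 -> 56
  LT 59: heading 56 -> 115
  PD: pen down
]
FD 16: (-1.5,6.062) -> (-8.262,20.563) [heading=115, draw]
PD: pen down
RT 30: heading 115 -> 85
BK 19: (-8.262,20.563) -> (-9.918,1.635) [heading=85, draw]
FD 19: (-9.918,1.635) -> (-8.262,20.563) [heading=85, draw]
PU: pen up
Final: pos=(-8.262,20.563), heading=85, 6 segment(s) drawn

Answer: 85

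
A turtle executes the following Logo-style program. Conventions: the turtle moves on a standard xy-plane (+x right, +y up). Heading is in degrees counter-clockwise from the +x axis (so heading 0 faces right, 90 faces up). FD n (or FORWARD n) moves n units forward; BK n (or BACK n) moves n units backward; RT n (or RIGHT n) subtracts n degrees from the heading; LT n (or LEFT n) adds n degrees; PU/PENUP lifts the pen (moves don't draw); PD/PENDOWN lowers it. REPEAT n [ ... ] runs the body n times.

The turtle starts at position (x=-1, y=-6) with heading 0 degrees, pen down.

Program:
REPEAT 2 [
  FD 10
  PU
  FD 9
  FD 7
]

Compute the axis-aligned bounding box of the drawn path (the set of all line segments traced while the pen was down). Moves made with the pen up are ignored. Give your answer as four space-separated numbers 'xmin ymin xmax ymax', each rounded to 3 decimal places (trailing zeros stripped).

Answer: -1 -6 9 -6

Derivation:
Executing turtle program step by step:
Start: pos=(-1,-6), heading=0, pen down
REPEAT 2 [
  -- iteration 1/2 --
  FD 10: (-1,-6) -> (9,-6) [heading=0, draw]
  PU: pen up
  FD 9: (9,-6) -> (18,-6) [heading=0, move]
  FD 7: (18,-6) -> (25,-6) [heading=0, move]
  -- iteration 2/2 --
  FD 10: (25,-6) -> (35,-6) [heading=0, move]
  PU: pen up
  FD 9: (35,-6) -> (44,-6) [heading=0, move]
  FD 7: (44,-6) -> (51,-6) [heading=0, move]
]
Final: pos=(51,-6), heading=0, 1 segment(s) drawn

Segment endpoints: x in {-1, 9}, y in {-6}
xmin=-1, ymin=-6, xmax=9, ymax=-6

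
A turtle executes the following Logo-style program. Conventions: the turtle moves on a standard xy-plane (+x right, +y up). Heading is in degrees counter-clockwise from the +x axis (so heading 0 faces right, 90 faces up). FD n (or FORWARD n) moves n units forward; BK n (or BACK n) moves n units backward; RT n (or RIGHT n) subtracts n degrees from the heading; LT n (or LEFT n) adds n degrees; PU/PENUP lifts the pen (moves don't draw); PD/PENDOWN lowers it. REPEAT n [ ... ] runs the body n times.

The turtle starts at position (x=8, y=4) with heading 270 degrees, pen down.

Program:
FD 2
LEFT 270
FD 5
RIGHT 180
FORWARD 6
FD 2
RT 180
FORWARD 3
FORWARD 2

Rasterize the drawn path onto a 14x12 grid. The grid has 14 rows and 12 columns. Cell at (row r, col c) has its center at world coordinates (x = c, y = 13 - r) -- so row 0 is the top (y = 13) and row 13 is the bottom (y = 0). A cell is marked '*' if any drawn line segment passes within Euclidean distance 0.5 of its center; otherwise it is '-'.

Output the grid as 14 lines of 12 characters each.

Answer: ------------
------------
------------
------------
------------
------------
------------
------------
------------
--------*---
--------*---
---*********
------------
------------

Derivation:
Segment 0: (8,4) -> (8,2)
Segment 1: (8,2) -> (3,2)
Segment 2: (3,2) -> (9,2)
Segment 3: (9,2) -> (11,2)
Segment 4: (11,2) -> (8,2)
Segment 5: (8,2) -> (6,2)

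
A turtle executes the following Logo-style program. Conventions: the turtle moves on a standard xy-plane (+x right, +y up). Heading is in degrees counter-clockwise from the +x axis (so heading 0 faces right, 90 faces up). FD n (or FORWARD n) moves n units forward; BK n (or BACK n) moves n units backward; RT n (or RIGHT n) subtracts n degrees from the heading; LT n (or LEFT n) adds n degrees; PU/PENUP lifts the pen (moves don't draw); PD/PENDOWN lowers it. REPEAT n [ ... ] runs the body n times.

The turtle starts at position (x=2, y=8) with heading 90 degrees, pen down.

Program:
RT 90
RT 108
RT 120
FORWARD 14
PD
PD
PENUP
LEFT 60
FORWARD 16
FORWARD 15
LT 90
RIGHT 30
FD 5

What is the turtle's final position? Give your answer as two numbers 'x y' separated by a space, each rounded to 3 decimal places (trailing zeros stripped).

Answer: -39.235 7.203

Derivation:
Executing turtle program step by step:
Start: pos=(2,8), heading=90, pen down
RT 90: heading 90 -> 0
RT 108: heading 0 -> 252
RT 120: heading 252 -> 132
FD 14: (2,8) -> (-7.368,18.404) [heading=132, draw]
PD: pen down
PD: pen down
PU: pen up
LT 60: heading 132 -> 192
FD 16: (-7.368,18.404) -> (-23.018,15.077) [heading=192, move]
FD 15: (-23.018,15.077) -> (-37.69,11.959) [heading=192, move]
LT 90: heading 192 -> 282
RT 30: heading 282 -> 252
FD 5: (-37.69,11.959) -> (-39.235,7.203) [heading=252, move]
Final: pos=(-39.235,7.203), heading=252, 1 segment(s) drawn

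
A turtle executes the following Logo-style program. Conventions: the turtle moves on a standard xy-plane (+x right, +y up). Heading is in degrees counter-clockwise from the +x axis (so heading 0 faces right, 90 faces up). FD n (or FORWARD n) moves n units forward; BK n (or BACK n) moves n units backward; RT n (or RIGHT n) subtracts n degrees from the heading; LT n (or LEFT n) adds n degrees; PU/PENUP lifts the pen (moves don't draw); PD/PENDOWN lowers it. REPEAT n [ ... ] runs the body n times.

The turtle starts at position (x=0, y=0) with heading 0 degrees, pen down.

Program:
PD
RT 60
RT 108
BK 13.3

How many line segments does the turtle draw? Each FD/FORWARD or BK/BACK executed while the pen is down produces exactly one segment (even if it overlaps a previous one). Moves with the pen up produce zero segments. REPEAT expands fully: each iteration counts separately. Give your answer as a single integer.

Executing turtle program step by step:
Start: pos=(0,0), heading=0, pen down
PD: pen down
RT 60: heading 0 -> 300
RT 108: heading 300 -> 192
BK 13.3: (0,0) -> (13.009,2.765) [heading=192, draw]
Final: pos=(13.009,2.765), heading=192, 1 segment(s) drawn
Segments drawn: 1

Answer: 1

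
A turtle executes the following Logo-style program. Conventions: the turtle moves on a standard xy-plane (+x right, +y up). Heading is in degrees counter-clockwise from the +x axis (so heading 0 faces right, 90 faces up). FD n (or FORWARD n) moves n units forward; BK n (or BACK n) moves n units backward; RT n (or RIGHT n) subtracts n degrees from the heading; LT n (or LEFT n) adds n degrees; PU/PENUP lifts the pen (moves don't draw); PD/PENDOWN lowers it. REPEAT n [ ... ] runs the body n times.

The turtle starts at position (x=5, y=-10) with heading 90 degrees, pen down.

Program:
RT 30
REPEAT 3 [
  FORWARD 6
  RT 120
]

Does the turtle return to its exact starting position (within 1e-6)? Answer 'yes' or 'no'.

Executing turtle program step by step:
Start: pos=(5,-10), heading=90, pen down
RT 30: heading 90 -> 60
REPEAT 3 [
  -- iteration 1/3 --
  FD 6: (5,-10) -> (8,-4.804) [heading=60, draw]
  RT 120: heading 60 -> 300
  -- iteration 2/3 --
  FD 6: (8,-4.804) -> (11,-10) [heading=300, draw]
  RT 120: heading 300 -> 180
  -- iteration 3/3 --
  FD 6: (11,-10) -> (5,-10) [heading=180, draw]
  RT 120: heading 180 -> 60
]
Final: pos=(5,-10), heading=60, 3 segment(s) drawn

Start position: (5, -10)
Final position: (5, -10)
Distance = 0; < 1e-6 -> CLOSED

Answer: yes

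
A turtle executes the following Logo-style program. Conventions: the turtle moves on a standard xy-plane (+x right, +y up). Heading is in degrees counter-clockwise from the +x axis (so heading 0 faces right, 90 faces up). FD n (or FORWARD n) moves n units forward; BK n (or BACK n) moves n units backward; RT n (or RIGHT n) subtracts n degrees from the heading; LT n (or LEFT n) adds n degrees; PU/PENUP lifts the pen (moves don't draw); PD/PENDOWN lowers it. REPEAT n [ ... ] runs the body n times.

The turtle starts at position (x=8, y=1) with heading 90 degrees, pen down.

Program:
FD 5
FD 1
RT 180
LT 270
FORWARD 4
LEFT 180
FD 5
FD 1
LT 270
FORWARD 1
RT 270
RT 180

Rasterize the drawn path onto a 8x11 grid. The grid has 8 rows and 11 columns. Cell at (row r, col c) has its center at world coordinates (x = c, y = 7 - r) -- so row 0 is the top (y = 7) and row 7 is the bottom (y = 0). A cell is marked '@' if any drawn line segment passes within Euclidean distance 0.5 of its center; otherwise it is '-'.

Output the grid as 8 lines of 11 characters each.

Segment 0: (8,1) -> (8,6)
Segment 1: (8,6) -> (8,7)
Segment 2: (8,7) -> (4,7)
Segment 3: (4,7) -> (9,7)
Segment 4: (9,7) -> (10,7)
Segment 5: (10,7) -> (10,6)

Answer: ----@@@@@@@
--------@-@
--------@--
--------@--
--------@--
--------@--
--------@--
-----------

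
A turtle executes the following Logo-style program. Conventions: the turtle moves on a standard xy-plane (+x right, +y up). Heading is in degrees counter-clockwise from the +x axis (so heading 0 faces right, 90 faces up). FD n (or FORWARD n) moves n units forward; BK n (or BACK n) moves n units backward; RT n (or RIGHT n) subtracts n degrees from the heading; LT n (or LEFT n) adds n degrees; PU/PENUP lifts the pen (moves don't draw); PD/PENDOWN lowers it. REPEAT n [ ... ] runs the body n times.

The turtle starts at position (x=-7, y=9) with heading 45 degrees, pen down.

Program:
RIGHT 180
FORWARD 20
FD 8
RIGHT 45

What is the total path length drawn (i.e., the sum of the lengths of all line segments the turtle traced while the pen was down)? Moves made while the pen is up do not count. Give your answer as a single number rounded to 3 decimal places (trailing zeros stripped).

Answer: 28

Derivation:
Executing turtle program step by step:
Start: pos=(-7,9), heading=45, pen down
RT 180: heading 45 -> 225
FD 20: (-7,9) -> (-21.142,-5.142) [heading=225, draw]
FD 8: (-21.142,-5.142) -> (-26.799,-10.799) [heading=225, draw]
RT 45: heading 225 -> 180
Final: pos=(-26.799,-10.799), heading=180, 2 segment(s) drawn

Segment lengths:
  seg 1: (-7,9) -> (-21.142,-5.142), length = 20
  seg 2: (-21.142,-5.142) -> (-26.799,-10.799), length = 8
Total = 28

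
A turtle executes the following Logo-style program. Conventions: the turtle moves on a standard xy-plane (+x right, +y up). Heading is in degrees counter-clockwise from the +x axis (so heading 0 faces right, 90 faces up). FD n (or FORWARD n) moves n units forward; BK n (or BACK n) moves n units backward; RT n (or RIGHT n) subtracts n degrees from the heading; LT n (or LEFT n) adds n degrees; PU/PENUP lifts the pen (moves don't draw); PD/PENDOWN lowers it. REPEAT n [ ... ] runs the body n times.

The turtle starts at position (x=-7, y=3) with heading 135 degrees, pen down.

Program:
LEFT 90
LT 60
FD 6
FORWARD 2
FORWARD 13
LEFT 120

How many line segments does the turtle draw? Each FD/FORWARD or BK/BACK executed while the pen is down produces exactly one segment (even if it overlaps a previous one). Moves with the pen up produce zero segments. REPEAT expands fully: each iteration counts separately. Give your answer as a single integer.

Executing turtle program step by step:
Start: pos=(-7,3), heading=135, pen down
LT 90: heading 135 -> 225
LT 60: heading 225 -> 285
FD 6: (-7,3) -> (-5.447,-2.796) [heading=285, draw]
FD 2: (-5.447,-2.796) -> (-4.929,-4.727) [heading=285, draw]
FD 13: (-4.929,-4.727) -> (-1.565,-17.284) [heading=285, draw]
LT 120: heading 285 -> 45
Final: pos=(-1.565,-17.284), heading=45, 3 segment(s) drawn
Segments drawn: 3

Answer: 3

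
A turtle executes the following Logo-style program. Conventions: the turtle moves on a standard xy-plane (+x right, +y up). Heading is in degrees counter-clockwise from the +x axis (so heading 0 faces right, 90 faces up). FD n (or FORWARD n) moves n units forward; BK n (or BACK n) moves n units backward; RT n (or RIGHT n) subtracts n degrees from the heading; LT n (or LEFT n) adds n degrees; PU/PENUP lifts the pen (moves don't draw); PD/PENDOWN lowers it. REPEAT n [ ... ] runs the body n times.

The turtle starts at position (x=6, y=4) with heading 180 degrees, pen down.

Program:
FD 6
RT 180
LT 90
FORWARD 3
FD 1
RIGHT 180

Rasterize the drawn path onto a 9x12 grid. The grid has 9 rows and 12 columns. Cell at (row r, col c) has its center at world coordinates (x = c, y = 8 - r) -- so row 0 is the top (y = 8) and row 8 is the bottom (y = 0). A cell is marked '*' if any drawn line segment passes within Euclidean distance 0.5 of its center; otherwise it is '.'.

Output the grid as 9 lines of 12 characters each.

Answer: *...........
*...........
*...........
*...........
*******.....
............
............
............
............

Derivation:
Segment 0: (6,4) -> (0,4)
Segment 1: (0,4) -> (0,7)
Segment 2: (0,7) -> (0,8)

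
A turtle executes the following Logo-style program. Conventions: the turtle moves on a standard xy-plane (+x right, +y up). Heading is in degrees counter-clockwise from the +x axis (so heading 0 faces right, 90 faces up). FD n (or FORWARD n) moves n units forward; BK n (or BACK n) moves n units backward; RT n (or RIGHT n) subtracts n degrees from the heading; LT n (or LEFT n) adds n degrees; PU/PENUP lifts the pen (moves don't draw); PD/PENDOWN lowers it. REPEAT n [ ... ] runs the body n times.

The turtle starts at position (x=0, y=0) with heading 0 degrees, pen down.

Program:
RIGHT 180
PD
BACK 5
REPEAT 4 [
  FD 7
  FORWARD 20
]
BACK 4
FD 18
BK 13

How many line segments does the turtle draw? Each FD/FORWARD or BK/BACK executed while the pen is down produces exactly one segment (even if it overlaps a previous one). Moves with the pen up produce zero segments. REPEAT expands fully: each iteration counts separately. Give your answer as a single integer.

Answer: 12

Derivation:
Executing turtle program step by step:
Start: pos=(0,0), heading=0, pen down
RT 180: heading 0 -> 180
PD: pen down
BK 5: (0,0) -> (5,0) [heading=180, draw]
REPEAT 4 [
  -- iteration 1/4 --
  FD 7: (5,0) -> (-2,0) [heading=180, draw]
  FD 20: (-2,0) -> (-22,0) [heading=180, draw]
  -- iteration 2/4 --
  FD 7: (-22,0) -> (-29,0) [heading=180, draw]
  FD 20: (-29,0) -> (-49,0) [heading=180, draw]
  -- iteration 3/4 --
  FD 7: (-49,0) -> (-56,0) [heading=180, draw]
  FD 20: (-56,0) -> (-76,0) [heading=180, draw]
  -- iteration 4/4 --
  FD 7: (-76,0) -> (-83,0) [heading=180, draw]
  FD 20: (-83,0) -> (-103,0) [heading=180, draw]
]
BK 4: (-103,0) -> (-99,0) [heading=180, draw]
FD 18: (-99,0) -> (-117,0) [heading=180, draw]
BK 13: (-117,0) -> (-104,0) [heading=180, draw]
Final: pos=(-104,0), heading=180, 12 segment(s) drawn
Segments drawn: 12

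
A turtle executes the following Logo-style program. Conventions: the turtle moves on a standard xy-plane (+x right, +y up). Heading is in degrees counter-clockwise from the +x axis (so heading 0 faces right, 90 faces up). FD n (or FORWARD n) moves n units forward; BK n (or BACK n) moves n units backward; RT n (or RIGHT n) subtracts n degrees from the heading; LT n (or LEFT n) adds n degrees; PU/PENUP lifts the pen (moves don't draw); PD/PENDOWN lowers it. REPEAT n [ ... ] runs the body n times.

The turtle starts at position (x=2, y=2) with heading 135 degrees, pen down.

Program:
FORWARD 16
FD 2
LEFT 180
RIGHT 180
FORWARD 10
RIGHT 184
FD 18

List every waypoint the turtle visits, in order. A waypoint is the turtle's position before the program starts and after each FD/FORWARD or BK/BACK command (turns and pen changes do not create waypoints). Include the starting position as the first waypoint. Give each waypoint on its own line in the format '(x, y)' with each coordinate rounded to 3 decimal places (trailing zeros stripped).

Answer: (2, 2)
(-9.314, 13.314)
(-10.728, 14.728)
(-17.799, 21.799)
(-5.99, 8.214)

Derivation:
Executing turtle program step by step:
Start: pos=(2,2), heading=135, pen down
FD 16: (2,2) -> (-9.314,13.314) [heading=135, draw]
FD 2: (-9.314,13.314) -> (-10.728,14.728) [heading=135, draw]
LT 180: heading 135 -> 315
RT 180: heading 315 -> 135
FD 10: (-10.728,14.728) -> (-17.799,21.799) [heading=135, draw]
RT 184: heading 135 -> 311
FD 18: (-17.799,21.799) -> (-5.99,8.214) [heading=311, draw]
Final: pos=(-5.99,8.214), heading=311, 4 segment(s) drawn
Waypoints (5 total):
(2, 2)
(-9.314, 13.314)
(-10.728, 14.728)
(-17.799, 21.799)
(-5.99, 8.214)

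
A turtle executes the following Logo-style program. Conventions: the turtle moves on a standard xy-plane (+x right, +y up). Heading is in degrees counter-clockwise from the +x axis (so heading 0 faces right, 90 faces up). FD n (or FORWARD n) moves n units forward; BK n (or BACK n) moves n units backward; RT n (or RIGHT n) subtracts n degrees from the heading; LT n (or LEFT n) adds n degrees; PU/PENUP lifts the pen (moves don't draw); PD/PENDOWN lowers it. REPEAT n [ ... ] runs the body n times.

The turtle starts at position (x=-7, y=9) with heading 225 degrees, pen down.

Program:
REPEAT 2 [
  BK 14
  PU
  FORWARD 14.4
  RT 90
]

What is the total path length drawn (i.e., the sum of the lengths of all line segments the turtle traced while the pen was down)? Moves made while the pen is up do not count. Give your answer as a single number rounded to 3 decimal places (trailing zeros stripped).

Executing turtle program step by step:
Start: pos=(-7,9), heading=225, pen down
REPEAT 2 [
  -- iteration 1/2 --
  BK 14: (-7,9) -> (2.899,18.899) [heading=225, draw]
  PU: pen up
  FD 14.4: (2.899,18.899) -> (-7.283,8.717) [heading=225, move]
  RT 90: heading 225 -> 135
  -- iteration 2/2 --
  BK 14: (-7.283,8.717) -> (2.617,-1.182) [heading=135, move]
  PU: pen up
  FD 14.4: (2.617,-1.182) -> (-7.566,9) [heading=135, move]
  RT 90: heading 135 -> 45
]
Final: pos=(-7.566,9), heading=45, 1 segment(s) drawn

Segment lengths:
  seg 1: (-7,9) -> (2.899,18.899), length = 14
Total = 14

Answer: 14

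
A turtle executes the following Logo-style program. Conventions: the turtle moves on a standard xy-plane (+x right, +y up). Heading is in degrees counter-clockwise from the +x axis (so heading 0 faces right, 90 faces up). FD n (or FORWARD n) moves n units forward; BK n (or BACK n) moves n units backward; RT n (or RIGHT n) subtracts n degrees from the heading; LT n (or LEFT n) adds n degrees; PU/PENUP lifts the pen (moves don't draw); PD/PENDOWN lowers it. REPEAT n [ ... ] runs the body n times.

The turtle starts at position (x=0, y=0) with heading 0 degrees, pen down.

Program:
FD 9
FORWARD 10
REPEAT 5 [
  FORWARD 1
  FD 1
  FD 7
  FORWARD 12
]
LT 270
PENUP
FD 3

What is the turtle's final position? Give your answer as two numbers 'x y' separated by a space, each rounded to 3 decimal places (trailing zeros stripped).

Answer: 124 -3

Derivation:
Executing turtle program step by step:
Start: pos=(0,0), heading=0, pen down
FD 9: (0,0) -> (9,0) [heading=0, draw]
FD 10: (9,0) -> (19,0) [heading=0, draw]
REPEAT 5 [
  -- iteration 1/5 --
  FD 1: (19,0) -> (20,0) [heading=0, draw]
  FD 1: (20,0) -> (21,0) [heading=0, draw]
  FD 7: (21,0) -> (28,0) [heading=0, draw]
  FD 12: (28,0) -> (40,0) [heading=0, draw]
  -- iteration 2/5 --
  FD 1: (40,0) -> (41,0) [heading=0, draw]
  FD 1: (41,0) -> (42,0) [heading=0, draw]
  FD 7: (42,0) -> (49,0) [heading=0, draw]
  FD 12: (49,0) -> (61,0) [heading=0, draw]
  -- iteration 3/5 --
  FD 1: (61,0) -> (62,0) [heading=0, draw]
  FD 1: (62,0) -> (63,0) [heading=0, draw]
  FD 7: (63,0) -> (70,0) [heading=0, draw]
  FD 12: (70,0) -> (82,0) [heading=0, draw]
  -- iteration 4/5 --
  FD 1: (82,0) -> (83,0) [heading=0, draw]
  FD 1: (83,0) -> (84,0) [heading=0, draw]
  FD 7: (84,0) -> (91,0) [heading=0, draw]
  FD 12: (91,0) -> (103,0) [heading=0, draw]
  -- iteration 5/5 --
  FD 1: (103,0) -> (104,0) [heading=0, draw]
  FD 1: (104,0) -> (105,0) [heading=0, draw]
  FD 7: (105,0) -> (112,0) [heading=0, draw]
  FD 12: (112,0) -> (124,0) [heading=0, draw]
]
LT 270: heading 0 -> 270
PU: pen up
FD 3: (124,0) -> (124,-3) [heading=270, move]
Final: pos=(124,-3), heading=270, 22 segment(s) drawn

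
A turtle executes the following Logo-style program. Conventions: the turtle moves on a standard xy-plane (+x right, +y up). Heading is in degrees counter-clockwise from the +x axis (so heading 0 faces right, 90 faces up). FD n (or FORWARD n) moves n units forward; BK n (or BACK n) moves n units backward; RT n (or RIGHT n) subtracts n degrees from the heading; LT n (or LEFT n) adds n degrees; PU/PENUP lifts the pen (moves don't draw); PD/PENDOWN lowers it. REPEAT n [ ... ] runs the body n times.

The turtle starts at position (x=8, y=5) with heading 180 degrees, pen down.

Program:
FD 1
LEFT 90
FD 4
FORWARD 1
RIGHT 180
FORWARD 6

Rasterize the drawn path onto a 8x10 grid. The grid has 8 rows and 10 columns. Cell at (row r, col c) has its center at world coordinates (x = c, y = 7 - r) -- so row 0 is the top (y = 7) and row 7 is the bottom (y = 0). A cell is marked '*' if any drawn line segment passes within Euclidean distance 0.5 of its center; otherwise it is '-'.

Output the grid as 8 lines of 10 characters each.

Segment 0: (8,5) -> (7,5)
Segment 1: (7,5) -> (7,1)
Segment 2: (7,1) -> (7,0)
Segment 3: (7,0) -> (7,6)

Answer: ----------
-------*--
-------**-
-------*--
-------*--
-------*--
-------*--
-------*--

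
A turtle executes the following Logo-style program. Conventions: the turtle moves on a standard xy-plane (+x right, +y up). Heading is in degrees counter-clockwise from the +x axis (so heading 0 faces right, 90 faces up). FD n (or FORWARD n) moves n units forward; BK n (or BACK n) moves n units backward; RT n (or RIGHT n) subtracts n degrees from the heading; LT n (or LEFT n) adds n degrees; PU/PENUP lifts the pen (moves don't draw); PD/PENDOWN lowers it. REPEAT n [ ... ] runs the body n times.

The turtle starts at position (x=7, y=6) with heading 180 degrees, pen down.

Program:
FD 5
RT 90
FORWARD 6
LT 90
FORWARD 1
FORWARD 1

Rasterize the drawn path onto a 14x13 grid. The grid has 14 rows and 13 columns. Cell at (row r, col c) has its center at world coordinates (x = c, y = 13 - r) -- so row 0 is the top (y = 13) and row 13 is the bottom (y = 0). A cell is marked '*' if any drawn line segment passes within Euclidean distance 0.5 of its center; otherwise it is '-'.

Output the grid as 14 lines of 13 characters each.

Answer: -------------
***----------
--*----------
--*----------
--*----------
--*----------
--*----------
--******-----
-------------
-------------
-------------
-------------
-------------
-------------

Derivation:
Segment 0: (7,6) -> (2,6)
Segment 1: (2,6) -> (2,12)
Segment 2: (2,12) -> (1,12)
Segment 3: (1,12) -> (0,12)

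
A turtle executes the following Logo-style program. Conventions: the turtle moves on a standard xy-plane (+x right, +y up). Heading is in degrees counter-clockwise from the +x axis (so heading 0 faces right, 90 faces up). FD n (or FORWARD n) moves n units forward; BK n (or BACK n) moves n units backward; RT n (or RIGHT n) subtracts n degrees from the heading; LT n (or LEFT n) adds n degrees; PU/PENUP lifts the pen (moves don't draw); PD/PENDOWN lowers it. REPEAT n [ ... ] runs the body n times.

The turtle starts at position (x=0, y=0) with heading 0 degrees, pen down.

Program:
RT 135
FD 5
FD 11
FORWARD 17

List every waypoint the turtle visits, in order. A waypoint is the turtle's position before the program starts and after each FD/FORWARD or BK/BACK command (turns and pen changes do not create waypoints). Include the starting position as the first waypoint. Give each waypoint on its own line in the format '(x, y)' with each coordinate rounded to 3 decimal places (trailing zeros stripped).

Answer: (0, 0)
(-3.536, -3.536)
(-11.314, -11.314)
(-23.335, -23.335)

Derivation:
Executing turtle program step by step:
Start: pos=(0,0), heading=0, pen down
RT 135: heading 0 -> 225
FD 5: (0,0) -> (-3.536,-3.536) [heading=225, draw]
FD 11: (-3.536,-3.536) -> (-11.314,-11.314) [heading=225, draw]
FD 17: (-11.314,-11.314) -> (-23.335,-23.335) [heading=225, draw]
Final: pos=(-23.335,-23.335), heading=225, 3 segment(s) drawn
Waypoints (4 total):
(0, 0)
(-3.536, -3.536)
(-11.314, -11.314)
(-23.335, -23.335)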